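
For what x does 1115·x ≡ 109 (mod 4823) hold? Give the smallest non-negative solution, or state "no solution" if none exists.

982

First find gcd(1115, 4823):
4823 = 4·1115 + 363
1115 = 3·363 + 26
363 = 13·26 + 25
26 = 1·25 + 1
25 = 25·1 + 0
gcd = 1, so a unique solution mod 4823 exists.
Back-substitute for the Bézout coefficients:
1 = 26 − 25
1 = −363 + 14·26
1 = 14·1115 − 43·363
1 = −43·4823 + 186·1115
So 1115·(186) ≡ 1 (mod 4823), giving 1115⁻¹ ≡ 186.
x ≡ 1115⁻¹·109 ≡ 186·109 ≡ 982 (mod 4823).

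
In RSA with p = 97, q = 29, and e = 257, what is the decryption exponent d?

1025

φ(n) = (p−1)(q−1) = 96·28 = 2688.
Need d with 257·d ≡ 1 (mod 2688). Apply the extended Euclidean algorithm:
2688 = 10×257 + 118
257 = 2×118 + 21
118 = 5×21 + 13
21 = 1×13 + 8
13 = 1×8 + 5
8 = 1×5 + 3
5 = 1×3 + 2
3 = 1×2 + 1
2 = 2×1 + 0
Back-substitute:
1 = 3 − 2
1 = −5 + 2·3
1 = 2·8 − 3·5
1 = −3·13 + 5·8
1 = 5·21 − 8·13
1 = −8·118 + 45·21
1 = 45·257 − 98·118
1 = −98·2688 + 1025·257
So 257·1025 ≡ 1 (mod 2688), hence d = 1025.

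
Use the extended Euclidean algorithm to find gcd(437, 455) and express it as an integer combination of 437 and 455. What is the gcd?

1

Apply Euclid's algorithm to 455 and 437:
455 = 1*437 + 18
437 = 24*18 + 5
18 = 3*5 + 3
5 = 1*3 + 2
3 = 1*2 + 1
2 = 2*1 + 0
gcd(437, 455) = 1.
Working backward:
1 = 3 − 2
1 = −5 + 2·3
1 = 2·18 − 7·5
1 = −7·437 + 170·18
1 = 170·455 − 177·437
So 1 = (170)·455 + (-177)·437.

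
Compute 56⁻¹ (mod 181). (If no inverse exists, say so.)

139

Apply the Euclidean algorithm to 181 and 56:
181 = 3×56 + 13
56 = 4×13 + 4
13 = 3×4 + 1
4 = 4×1 + 0
Since gcd(56, 181) = 1, back-substitute to write 1 as a combination:
1 = 13 − 3·4
1 = −3·56 + 13·13
1 = 13·181 − 42·56
So 56·(-42) ≡ 1 (mod 181), and -42 ≡ 139 (mod 181).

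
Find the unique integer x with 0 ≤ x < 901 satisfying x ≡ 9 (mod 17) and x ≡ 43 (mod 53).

Write x = 9 + 17·k. Then 17·k ≡ 43 − 9 ≡ 34 (mod 53).
Need 17⁻¹ mod 53. Extended Euclid on (53, 17):
53 = 3×17 + 2
17 = 8×2 + 1
2 = 2×1 + 0
Back-substitute:
1 = 17 − 8·2
1 = −8·53 + 25·17
17⁻¹ ≡ 25 (mod 53), so k ≡ 25·34 ≡ 2 (mod 53).
x = 9 + 17·2 = 43.

43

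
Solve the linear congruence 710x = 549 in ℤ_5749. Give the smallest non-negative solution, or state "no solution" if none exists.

First find gcd(710, 5749):
5749 = 8·710 + 69
710 = 10·69 + 20
69 = 3·20 + 9
20 = 2·9 + 2
9 = 4·2 + 1
2 = 2·1 + 0
gcd = 1, so a unique solution mod 5749 exists.
Back-substitute for the Bézout coefficients:
1 = 9 − 4·2
1 = −4·20 + 9·9
1 = 9·69 − 31·20
1 = −31·710 + 319·69
1 = 319·5749 − 2583·710
So 710·(-2583) ≡ 1 (mod 5749), giving 710⁻¹ ≡ 3166.
x ≡ 710⁻¹·549 ≡ 3166·549 ≡ 1936 (mod 5749).

1936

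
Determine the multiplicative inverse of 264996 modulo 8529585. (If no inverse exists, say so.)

no inverse exists

Compute gcd(264996, 8529585):
8529585 = 32·264996 + 49713
264996 = 5·49713 + 16431
49713 = 3·16431 + 420
16431 = 39·420 + 51
420 = 8·51 + 12
51 = 4·12 + 3
12 = 4·3 + 0
gcd(264996, 8529585) = 3 ≠ 1, so 264996 has no multiplicative inverse modulo 8529585.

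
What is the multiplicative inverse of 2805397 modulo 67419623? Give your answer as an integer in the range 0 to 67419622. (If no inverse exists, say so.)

56769575

gcd(67419623, 2805397) by repeated division:
67419623 = 24*2805397 + 90095
2805397 = 31*90095 + 12452
90095 = 7*12452 + 2931
12452 = 4*2931 + 728
2931 = 4*728 + 19
728 = 38*19 + 6
19 = 3*6 + 1
6 = 6*1 + 0
gcd = 1, so the inverse exists. Back-substitute:
1 = 19 − 3·6
1 = −3·728 + 115·19
1 = 115·2931 − 463·728
1 = −463·12452 + 1967·2931
1 = 1967·90095 − 14232·12452
1 = −14232·2805397 + 443159·90095
1 = 443159·67419623 − 10650048·2805397
Hence 2805397⁻¹ ≡ -10650048 ≡ 56769575 (mod 67419623).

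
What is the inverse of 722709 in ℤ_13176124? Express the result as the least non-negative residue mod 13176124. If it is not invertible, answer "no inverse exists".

Compute gcd(722709, 13176124):
13176124 = 18×722709 + 167362
722709 = 4×167362 + 53261
167362 = 3×53261 + 7579
53261 = 7×7579 + 208
7579 = 36×208 + 91
208 = 2×91 + 26
91 = 3×26 + 13
26 = 2×13 + 0
gcd(722709, 13176124) = 13 ≠ 1, so 722709 has no multiplicative inverse modulo 13176124.

no inverse exists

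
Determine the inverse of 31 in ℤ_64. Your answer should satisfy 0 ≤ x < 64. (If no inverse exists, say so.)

Extended Euclidean algorithm:
64 = 2×31 + 2
31 = 15×2 + 1
2 = 2×1 + 0
The gcd is 1. Working backward:
1 = 31 − 15·2
1 = −15·64 + 31·31
So 31·31 ≡ 1 (mod 64).

31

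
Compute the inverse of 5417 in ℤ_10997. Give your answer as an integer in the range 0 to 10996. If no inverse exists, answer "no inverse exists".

gcd(10997, 5417) by repeated division:
10997 = 2×5417 + 163
5417 = 33×163 + 38
163 = 4×38 + 11
38 = 3×11 + 5
11 = 2×5 + 1
5 = 5×1 + 0
The gcd is 1. Working backward:
1 = 11 − 2·5
1 = −2·38 + 7·11
1 = 7·163 − 30·38
1 = −30·5417 + 997·163
1 = 997·10997 − 2024·5417
So 5417·(-2024) ≡ 1 (mod 10997), and -2024 ≡ 8973 (mod 10997).

8973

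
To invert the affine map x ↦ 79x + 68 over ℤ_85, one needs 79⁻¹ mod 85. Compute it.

Extended Euclidean algorithm:
85 = 1·79 + 6
79 = 13·6 + 1
6 = 6·1 + 0
Since gcd(79, 85) = 1, back-substitute to write 1 as a combination:
1 = 79 − 13·6
1 = −13·85 + 14·79
So 79·14 ≡ 1 (mod 85).

14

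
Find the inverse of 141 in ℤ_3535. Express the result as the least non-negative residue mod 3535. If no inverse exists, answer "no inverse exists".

Extended Euclidean algorithm:
3535 = 25·141 + 10
141 = 14·10 + 1
10 = 10·1 + 0
gcd = 1, so the inverse exists. Back-substitute:
1 = 141 − 14·10
1 = −14·3535 + 351·141
So 141·351 ≡ 1 (mod 3535).

351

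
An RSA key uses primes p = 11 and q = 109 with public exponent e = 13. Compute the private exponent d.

φ(n) = (p−1)(q−1) = 10·108 = 1080.
Need d with 13·d ≡ 1 (mod 1080). Apply the extended Euclidean algorithm:
1080 = 83·13 + 1
13 = 13·1 + 0
Back-substitute:
1 = 1080 − 83·13
So 13·(-83) ≡ 1 (mod 1080), hence d ≡ -83 ≡ 997 (mod 1080).

997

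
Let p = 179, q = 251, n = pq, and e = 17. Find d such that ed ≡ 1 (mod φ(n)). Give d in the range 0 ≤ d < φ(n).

7853

φ(n) = (p−1)(q−1) = 178·250 = 44500.
Need d with 17·d ≡ 1 (mod 44500). Apply the extended Euclidean algorithm:
44500 = 2617*17 + 11
17 = 1*11 + 6
11 = 1*6 + 5
6 = 1*5 + 1
5 = 5*1 + 0
Back-substitute:
1 = 6 − 5
1 = −11 + 2·6
1 = 2·17 − 3·11
1 = −3·44500 + 7853·17
So 17·7853 ≡ 1 (mod 44500), hence d = 7853.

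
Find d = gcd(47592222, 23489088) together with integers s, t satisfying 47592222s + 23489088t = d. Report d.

Euclidean algorithm:
47592222 = 2×23489088 + 614046
23489088 = 38×614046 + 155340
614046 = 3×155340 + 148026
155340 = 1×148026 + 7314
148026 = 20×7314 + 1746
7314 = 4×1746 + 330
1746 = 5×330 + 96
330 = 3×96 + 42
96 = 2×42 + 12
42 = 3×12 + 6
12 = 2×6 + 0
gcd(47592222, 23489088) = 6.
Back-substituting:
6 = 42 − 3·12
6 = −3·96 + 7·42
6 = 7·330 − 24·96
6 = −24·1746 + 127·330
6 = 127·7314 − 532·1746
6 = −532·148026 + 10767·7314
6 = 10767·155340 − 11299·148026
6 = −11299·614046 + 44664·155340
6 = 44664·23489088 − 1708531·614046
6 = −1708531·47592222 + 3461726·23489088
So 6 = (-1708531)·47592222 + (3461726)·23489088.

6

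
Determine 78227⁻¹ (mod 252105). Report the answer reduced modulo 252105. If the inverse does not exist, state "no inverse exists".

Extended Euclidean algorithm:
252105 = 3·78227 + 17424
78227 = 4·17424 + 8531
17424 = 2·8531 + 362
8531 = 23·362 + 205
362 = 1·205 + 157
205 = 1·157 + 48
157 = 3·48 + 13
48 = 3·13 + 9
13 = 1·9 + 4
9 = 2·4 + 1
4 = 4·1 + 0
The gcd is 1. Working backward:
1 = 9 − 2·4
1 = −2·13 + 3·9
1 = 3·48 − 11·13
1 = −11·157 + 36·48
1 = 36·205 − 47·157
1 = −47·362 + 83·205
1 = 83·8531 − 1956·362
1 = −1956·17424 + 3995·8531
1 = 3995·78227 − 17936·17424
1 = −17936·252105 + 57803·78227
So 78227·57803 ≡ 1 (mod 252105).

57803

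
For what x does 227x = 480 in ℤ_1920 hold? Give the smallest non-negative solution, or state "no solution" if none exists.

First find gcd(227, 1920):
1920 = 8*227 + 104
227 = 2*104 + 19
104 = 5*19 + 9
19 = 2*9 + 1
9 = 9*1 + 0
gcd = 1, so a unique solution mod 1920 exists.
Back-substitute for the Bézout coefficients:
1 = 19 − 2·9
1 = −2·104 + 11·19
1 = 11·227 − 24·104
1 = −24·1920 + 203·227
So 227·(203) ≡ 1 (mod 1920), giving 227⁻¹ ≡ 203.
x ≡ 227⁻¹·480 ≡ 203·480 ≡ 1440 (mod 1920).

1440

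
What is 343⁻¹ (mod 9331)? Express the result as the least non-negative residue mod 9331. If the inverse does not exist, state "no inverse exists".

no inverse exists

Compute gcd(343, 9331):
9331 = 27*343 + 70
343 = 4*70 + 63
70 = 1*63 + 7
63 = 9*7 + 0
Since gcd = 7 > 1, 343 is not a unit mod 9331.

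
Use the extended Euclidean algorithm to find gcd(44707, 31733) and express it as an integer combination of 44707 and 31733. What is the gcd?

13

Repeated division:
44707 = 1*31733 + 12974
31733 = 2*12974 + 5785
12974 = 2*5785 + 1404
5785 = 4*1404 + 169
1404 = 8*169 + 52
169 = 3*52 + 13
52 = 4*13 + 0
gcd(44707, 31733) = 13.
Back-substituting:
13 = 169 − 3·52
13 = −3·1404 + 25·169
13 = 25·5785 − 103·1404
13 = −103·12974 + 231·5785
13 = 231·31733 − 565·12974
13 = −565·44707 + 796·31733
So 13 = (-565)·44707 + (796)·31733.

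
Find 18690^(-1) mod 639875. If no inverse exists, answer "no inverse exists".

no inverse exists

Euclidean algorithm on 639875, 18690:
639875 = 34·18690 + 4415
18690 = 4·4415 + 1030
4415 = 4·1030 + 295
1030 = 3·295 + 145
295 = 2·145 + 5
145 = 29·5 + 0
The gcd is 5, not 1, hence no inverse exists.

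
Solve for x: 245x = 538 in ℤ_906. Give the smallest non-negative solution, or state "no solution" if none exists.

176

First find gcd(245, 906):
906 = 3×245 + 171
245 = 1×171 + 74
171 = 2×74 + 23
74 = 3×23 + 5
23 = 4×5 + 3
5 = 1×3 + 2
3 = 1×2 + 1
2 = 2×1 + 0
gcd = 1, so a unique solution mod 906 exists.
Back-substitute for the Bézout coefficients:
1 = 3 − 2
1 = −5 + 2·3
1 = 2·23 − 9·5
1 = −9·74 + 29·23
1 = 29·171 − 67·74
1 = −67·245 + 96·171
1 = 96·906 − 355·245
So 245·(-355) ≡ 1 (mod 906), giving 245⁻¹ ≡ 551.
x ≡ 245⁻¹·538 ≡ 551·538 ≡ 176 (mod 906).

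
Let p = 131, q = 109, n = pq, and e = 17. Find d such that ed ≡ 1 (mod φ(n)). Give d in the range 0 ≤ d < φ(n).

φ(n) = (p−1)(q−1) = 130·108 = 14040.
Need d with 17·d ≡ 1 (mod 14040). Apply the extended Euclidean algorithm:
14040 = 825*17 + 15
17 = 1*15 + 2
15 = 7*2 + 1
2 = 2*1 + 0
Back-substitute:
1 = 15 − 7·2
1 = −7·17 + 8·15
1 = 8·14040 − 6607·17
So 17·(-6607) ≡ 1 (mod 14040), hence d ≡ -6607 ≡ 7433 (mod 14040).

7433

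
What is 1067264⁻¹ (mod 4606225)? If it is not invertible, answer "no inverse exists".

1069584

Apply the Euclidean algorithm to 4606225 and 1067264:
4606225 = 4×1067264 + 337169
1067264 = 3×337169 + 55757
337169 = 6×55757 + 2627
55757 = 21×2627 + 590
2627 = 4×590 + 267
590 = 2×267 + 56
267 = 4×56 + 43
56 = 1×43 + 13
43 = 3×13 + 4
13 = 3×4 + 1
4 = 4×1 + 0
Since gcd(1067264, 4606225) = 1, back-substitute to write 1 as a combination:
1 = 13 − 3·4
1 = −3·43 + 10·13
1 = 10·56 − 13·43
1 = −13·267 + 62·56
1 = 62·590 − 137·267
1 = −137·2627 + 610·590
1 = 610·55757 − 12947·2627
1 = −12947·337169 + 78292·55757
1 = 78292·1067264 − 247823·337169
1 = −247823·4606225 + 1069584·1067264
So 1067264·1069584 ≡ 1 (mod 4606225).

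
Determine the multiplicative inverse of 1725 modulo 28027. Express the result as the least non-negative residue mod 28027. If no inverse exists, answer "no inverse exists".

13193

gcd(28027, 1725) by repeated division:
28027 = 16*1725 + 427
1725 = 4*427 + 17
427 = 25*17 + 2
17 = 8*2 + 1
2 = 2*1 + 0
Since gcd(1725, 28027) = 1, back-substitute to write 1 as a combination:
1 = 17 − 8·2
1 = −8·427 + 201·17
1 = 201·1725 − 812·427
1 = −812·28027 + 13193·1725
So 1725·13193 ≡ 1 (mod 28027).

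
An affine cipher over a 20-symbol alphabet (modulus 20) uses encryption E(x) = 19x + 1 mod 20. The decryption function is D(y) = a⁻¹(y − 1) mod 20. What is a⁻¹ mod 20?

19

Apply the Euclidean algorithm to 20 and 19:
20 = 1*19 + 1
19 = 19*1 + 0
Since gcd(19, 20) = 1, back-substitute to write 1 as a combination:
1 = 20 − 19
So 19·(-1) ≡ 1 (mod 20), and -1 ≡ 19 (mod 20).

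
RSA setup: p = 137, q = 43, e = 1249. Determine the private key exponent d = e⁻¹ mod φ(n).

φ(n) = (p−1)(q−1) = 136·42 = 5712.
Need d with 1249·d ≡ 1 (mod 5712). Apply the extended Euclidean algorithm:
5712 = 4×1249 + 716
1249 = 1×716 + 533
716 = 1×533 + 183
533 = 2×183 + 167
183 = 1×167 + 16
167 = 10×16 + 7
16 = 2×7 + 2
7 = 3×2 + 1
2 = 2×1 + 0
Back-substitute:
1 = 7 − 3·2
1 = −3·16 + 7·7
1 = 7·167 − 73·16
1 = −73·183 + 80·167
1 = 80·533 − 233·183
1 = −233·716 + 313·533
1 = 313·1249 − 546·716
1 = −546·5712 + 2497·1249
So 1249·2497 ≡ 1 (mod 5712), hence d = 2497.

2497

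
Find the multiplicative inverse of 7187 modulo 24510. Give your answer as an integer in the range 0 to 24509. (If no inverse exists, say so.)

Extended Euclidean algorithm:
24510 = 3·7187 + 2949
7187 = 2·2949 + 1289
2949 = 2·1289 + 371
1289 = 3·371 + 176
371 = 2·176 + 19
176 = 9·19 + 5
19 = 3·5 + 4
5 = 1·4 + 1
4 = 4·1 + 0
gcd = 1, so the inverse exists. Back-substitute:
1 = 5 − 4
1 = −19 + 4·5
1 = 4·176 − 37·19
1 = −37·371 + 78·176
1 = 78·1289 − 271·371
1 = −271·2949 + 620·1289
1 = 620·7187 − 1511·2949
1 = −1511·24510 + 5153·7187
So 7187·5153 ≡ 1 (mod 24510).

5153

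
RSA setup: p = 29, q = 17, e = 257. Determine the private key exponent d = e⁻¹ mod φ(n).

φ(n) = (p−1)(q−1) = 28·16 = 448.
Need d with 257·d ≡ 1 (mod 448). Apply the extended Euclidean algorithm:
448 = 1*257 + 191
257 = 1*191 + 66
191 = 2*66 + 59
66 = 1*59 + 7
59 = 8*7 + 3
7 = 2*3 + 1
3 = 3*1 + 0
Back-substitute:
1 = 7 − 2·3
1 = −2·59 + 17·7
1 = 17·66 − 19·59
1 = −19·191 + 55·66
1 = 55·257 − 74·191
1 = −74·448 + 129·257
So 257·129 ≡ 1 (mod 448), hence d = 129.

129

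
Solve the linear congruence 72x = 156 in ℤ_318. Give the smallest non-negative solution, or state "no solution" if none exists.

11

First find gcd(72, 318):
318 = 4*72 + 30
72 = 2*30 + 12
30 = 2*12 + 6
12 = 2*6 + 0
gcd = 6 and 6 | 156, so solutions exist. Divide through by 6: 12x ≡ 26 (mod 53).
Now find 12⁻¹ mod 53:
53 = 4·12 + 5
12 = 2·5 + 2
5 = 2·2 + 1
2 = 2·1 + 0
Back-substitute:
1 = 5 − 2·2
1 = −2·12 + 5·5
1 = 5·53 − 22·12
So 12·(-22) ≡ 1 (mod 53), i.e. 12⁻¹ ≡ 31.
Then x ≡ 31·26 ≡ 11 (mod 53); the smallest non-negative solution is x = 11.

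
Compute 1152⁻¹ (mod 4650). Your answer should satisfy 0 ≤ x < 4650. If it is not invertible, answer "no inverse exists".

Compute gcd(1152, 4650):
4650 = 4·1152 + 42
1152 = 27·42 + 18
42 = 2·18 + 6
18 = 3·6 + 0
gcd(1152, 4650) = 6 ≠ 1, so 1152 has no multiplicative inverse modulo 4650.

no inverse exists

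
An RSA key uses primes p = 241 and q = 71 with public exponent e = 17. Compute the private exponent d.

φ(n) = (p−1)(q−1) = 240·70 = 16800.
Need d with 17·d ≡ 1 (mod 16800). Apply the extended Euclidean algorithm:
16800 = 988*17 + 4
17 = 4*4 + 1
4 = 4*1 + 0
Back-substitute:
1 = 17 − 4·4
1 = −4·16800 + 3953·17
So 17·3953 ≡ 1 (mod 16800), hence d = 3953.

3953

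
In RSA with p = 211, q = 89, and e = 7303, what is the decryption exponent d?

φ(n) = (p−1)(q−1) = 210·88 = 18480.
Need d with 7303·d ≡ 1 (mod 18480). Apply the extended Euclidean algorithm:
18480 = 2×7303 + 3874
7303 = 1×3874 + 3429
3874 = 1×3429 + 445
3429 = 7×445 + 314
445 = 1×314 + 131
314 = 2×131 + 52
131 = 2×52 + 27
52 = 1×27 + 25
27 = 1×25 + 2
25 = 12×2 + 1
2 = 2×1 + 0
Back-substitute:
1 = 25 − 12·2
1 = −12·27 + 13·25
1 = 13·52 − 25·27
1 = −25·131 + 63·52
1 = 63·314 − 151·131
1 = −151·445 + 214·314
1 = 214·3429 − 1649·445
1 = −1649·3874 + 1863·3429
1 = 1863·7303 − 3512·3874
1 = −3512·18480 + 8887·7303
So 7303·8887 ≡ 1 (mod 18480), hence d = 8887.

8887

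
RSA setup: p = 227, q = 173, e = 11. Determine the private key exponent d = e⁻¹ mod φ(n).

φ(n) = (p−1)(q−1) = 226·172 = 38872.
Need d with 11·d ≡ 1 (mod 38872). Apply the extended Euclidean algorithm:
38872 = 3533*11 + 9
11 = 1*9 + 2
9 = 4*2 + 1
2 = 2*1 + 0
Back-substitute:
1 = 9 − 4·2
1 = −4·11 + 5·9
1 = 5·38872 − 17669·11
So 11·(-17669) ≡ 1 (mod 38872), hence d ≡ -17669 ≡ 21203 (mod 38872).

21203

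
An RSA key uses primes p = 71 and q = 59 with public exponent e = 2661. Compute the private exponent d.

φ(n) = (p−1)(q−1) = 70·58 = 4060.
Need d with 2661·d ≡ 1 (mod 4060). Apply the extended Euclidean algorithm:
4060 = 1*2661 + 1399
2661 = 1*1399 + 1262
1399 = 1*1262 + 137
1262 = 9*137 + 29
137 = 4*29 + 21
29 = 1*21 + 8
21 = 2*8 + 5
8 = 1*5 + 3
5 = 1*3 + 2
3 = 1*2 + 1
2 = 2*1 + 0
Back-substitute:
1 = 3 − 2
1 = −5 + 2·3
1 = 2·8 − 3·5
1 = −3·21 + 8·8
1 = 8·29 − 11·21
1 = −11·137 + 52·29
1 = 52·1262 − 479·137
1 = −479·1399 + 531·1262
1 = 531·2661 − 1010·1399
1 = −1010·4060 + 1541·2661
So 2661·1541 ≡ 1 (mod 4060), hence d = 1541.

1541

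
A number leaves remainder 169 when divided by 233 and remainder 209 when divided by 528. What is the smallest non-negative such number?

35585

Write x = 169 + 233·k. Then 233·k ≡ 209 − 169 ≡ 40 (mod 528).
Need 233⁻¹ mod 528. Extended Euclid on (528, 233):
528 = 2×233 + 62
233 = 3×62 + 47
62 = 1×47 + 15
47 = 3×15 + 2
15 = 7×2 + 1
2 = 2×1 + 0
Back-substitute:
1 = 15 − 7·2
1 = −7·47 + 22·15
1 = 22·62 − 29·47
1 = −29·233 + 109·62
1 = 109·528 − 247·233
233⁻¹ ≡ 281 (mod 528), so k ≡ 281·40 ≡ 152 (mod 528).
x = 169 + 233·152 = 35585.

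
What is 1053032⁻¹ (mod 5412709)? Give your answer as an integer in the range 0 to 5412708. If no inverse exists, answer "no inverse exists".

4133863

gcd(5412709, 1053032) by repeated division:
5412709 = 5*1053032 + 147549
1053032 = 7*147549 + 20189
147549 = 7*20189 + 6226
20189 = 3*6226 + 1511
6226 = 4*1511 + 182
1511 = 8*182 + 55
182 = 3*55 + 17
55 = 3*17 + 4
17 = 4*4 + 1
4 = 4*1 + 0
gcd = 1, so the inverse exists. Back-substitute:
1 = 17 − 4·4
1 = −4·55 + 13·17
1 = 13·182 − 43·55
1 = −43·1511 + 357·182
1 = 357·6226 − 1471·1511
1 = −1471·20189 + 4770·6226
1 = 4770·147549 − 34861·20189
1 = −34861·1053032 + 248797·147549
1 = 248797·5412709 − 1278846·1053032
Thus 1053032·(-1278846) ≡ 1 (mod 5412709); reducing, -1278846 mod 5412709 = 4133863.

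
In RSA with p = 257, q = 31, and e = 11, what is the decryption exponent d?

φ(n) = (p−1)(q−1) = 256·30 = 7680.
Need d with 11·d ≡ 1 (mod 7680). Apply the extended Euclidean algorithm:
7680 = 698*11 + 2
11 = 5*2 + 1
2 = 2*1 + 0
Back-substitute:
1 = 11 − 5·2
1 = −5·7680 + 3491·11
So 11·3491 ≡ 1 (mod 7680), hence d = 3491.

3491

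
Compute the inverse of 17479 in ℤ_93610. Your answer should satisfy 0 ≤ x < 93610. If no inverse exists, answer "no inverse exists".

Euclidean algorithm on 93610, 17479:
93610 = 5*17479 + 6215
17479 = 2*6215 + 5049
6215 = 1*5049 + 1166
5049 = 4*1166 + 385
1166 = 3*385 + 11
385 = 35*11 + 0
gcd(17479, 93610) = 11 ≠ 1, so 17479 has no multiplicative inverse modulo 93610.

no inverse exists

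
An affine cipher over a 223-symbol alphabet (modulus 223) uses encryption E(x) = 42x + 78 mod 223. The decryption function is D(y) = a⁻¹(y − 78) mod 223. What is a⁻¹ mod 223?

Apply the Euclidean algorithm to 223 and 42:
223 = 5×42 + 13
42 = 3×13 + 3
13 = 4×3 + 1
3 = 3×1 + 0
gcd = 1, so the inverse exists. Back-substitute:
1 = 13 − 4·3
1 = −4·42 + 13·13
1 = 13·223 − 69·42
Hence 42⁻¹ ≡ -69 ≡ 154 (mod 223).

154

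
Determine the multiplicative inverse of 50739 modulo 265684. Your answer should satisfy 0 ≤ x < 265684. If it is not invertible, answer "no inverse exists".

58903

Run Euclid on (265684, 50739):
265684 = 5*50739 + 11989
50739 = 4*11989 + 2783
11989 = 4*2783 + 857
2783 = 3*857 + 212
857 = 4*212 + 9
212 = 23*9 + 5
9 = 1*5 + 4
5 = 1*4 + 1
4 = 4*1 + 0
gcd = 1, so the inverse exists. Back-substitute:
1 = 5 − 4
1 = −9 + 2·5
1 = 2·212 − 47·9
1 = −47·857 + 190·212
1 = 190·2783 − 617·857
1 = −617·11989 + 2658·2783
1 = 2658·50739 − 11249·11989
1 = −11249·265684 + 58903·50739
So 50739·58903 ≡ 1 (mod 265684).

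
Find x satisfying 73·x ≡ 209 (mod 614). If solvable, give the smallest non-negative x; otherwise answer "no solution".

First find gcd(73, 614):
614 = 8×73 + 30
73 = 2×30 + 13
30 = 2×13 + 4
13 = 3×4 + 1
4 = 4×1 + 0
gcd = 1, so a unique solution mod 614 exists.
Back-substitute for the Bézout coefficients:
1 = 13 − 3·4
1 = −3·30 + 7·13
1 = 7·73 − 17·30
1 = −17·614 + 143·73
So 73·(143) ≡ 1 (mod 614), giving 73⁻¹ ≡ 143.
x ≡ 73⁻¹·209 ≡ 143·209 ≡ 415 (mod 614).

415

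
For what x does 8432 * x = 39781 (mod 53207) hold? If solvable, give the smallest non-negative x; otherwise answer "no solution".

First find gcd(8432, 53207):
53207 = 6·8432 + 2615
8432 = 3·2615 + 587
2615 = 4·587 + 267
587 = 2·267 + 53
267 = 5·53 + 2
53 = 26·2 + 1
2 = 2·1 + 0
gcd = 1, so a unique solution mod 53207 exists.
Back-substitute for the Bézout coefficients:
1 = 53 − 26·2
1 = −26·267 + 131·53
1 = 131·587 − 288·267
1 = −288·2615 + 1283·587
1 = 1283·8432 − 4137·2615
1 = −4137·53207 + 26105·8432
So 8432·(26105) ≡ 1 (mod 53207), giving 8432⁻¹ ≡ 26105.
x ≡ 8432⁻¹·39781 ≡ 26105·39781 ≡ 41986 (mod 53207).

41986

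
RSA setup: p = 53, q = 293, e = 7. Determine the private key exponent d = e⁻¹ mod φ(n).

φ(n) = (p−1)(q−1) = 52·292 = 15184.
Need d with 7·d ≡ 1 (mod 15184). Apply the extended Euclidean algorithm:
15184 = 2169*7 + 1
7 = 7*1 + 0
Back-substitute:
1 = 15184 − 2169·7
So 7·(-2169) ≡ 1 (mod 15184), hence d ≡ -2169 ≡ 13015 (mod 15184).

13015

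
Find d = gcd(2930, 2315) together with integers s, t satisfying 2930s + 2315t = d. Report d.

5

Repeated division:
2930 = 1×2315 + 615
2315 = 3×615 + 470
615 = 1×470 + 145
470 = 3×145 + 35
145 = 4×35 + 5
35 = 7×5 + 0
gcd(2930, 2315) = 5.
Express as a combination:
5 = 145 − 4·35
5 = −4·470 + 13·145
5 = 13·615 − 17·470
5 = −17·2315 + 64·615
5 = 64·2930 − 81·2315
So 5 = (64)·2930 + (-81)·2315.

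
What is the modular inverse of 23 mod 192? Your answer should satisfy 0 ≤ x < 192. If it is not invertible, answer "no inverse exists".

Run Euclid on (192, 23):
192 = 8·23 + 8
23 = 2·8 + 7
8 = 1·7 + 1
7 = 7·1 + 0
gcd = 1, so the inverse exists. Back-substitute:
1 = 8 − 7
1 = −23 + 3·8
1 = 3·192 − 25·23
Hence 23⁻¹ ≡ -25 ≡ 167 (mod 192).

167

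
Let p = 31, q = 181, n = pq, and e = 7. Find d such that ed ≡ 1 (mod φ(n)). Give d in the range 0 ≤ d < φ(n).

φ(n) = (p−1)(q−1) = 30·180 = 5400.
Need d with 7·d ≡ 1 (mod 5400). Apply the extended Euclidean algorithm:
5400 = 771×7 + 3
7 = 2×3 + 1
3 = 3×1 + 0
Back-substitute:
1 = 7 − 2·3
1 = −2·5400 + 1543·7
So 7·1543 ≡ 1 (mod 5400), hence d = 1543.

1543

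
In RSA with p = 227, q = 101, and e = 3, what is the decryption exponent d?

15067

φ(n) = (p−1)(q−1) = 226·100 = 22600.
Need d with 3·d ≡ 1 (mod 22600). Apply the extended Euclidean algorithm:
22600 = 7533*3 + 1
3 = 3*1 + 0
Back-substitute:
1 = 22600 − 7533·3
So 3·(-7533) ≡ 1 (mod 22600), hence d ≡ -7533 ≡ 15067 (mod 22600).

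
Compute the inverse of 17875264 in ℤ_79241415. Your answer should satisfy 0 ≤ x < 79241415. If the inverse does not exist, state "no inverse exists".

no inverse exists

Euclidean algorithm on 79241415, 17875264:
79241415 = 4·17875264 + 7740359
17875264 = 2·7740359 + 2394546
7740359 = 3·2394546 + 556721
2394546 = 4·556721 + 167662
556721 = 3·167662 + 53735
167662 = 3·53735 + 6457
53735 = 8·6457 + 2079
6457 = 3·2079 + 220
2079 = 9·220 + 99
220 = 2·99 + 22
99 = 4·22 + 11
22 = 2·11 + 0
The gcd is 11, not 1, hence no inverse exists.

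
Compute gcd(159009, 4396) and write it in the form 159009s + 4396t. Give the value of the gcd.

Euclidean algorithm:
159009 = 36·4396 + 753
4396 = 5·753 + 631
753 = 1·631 + 122
631 = 5·122 + 21
122 = 5·21 + 17
21 = 1·17 + 4
17 = 4·4 + 1
4 = 4·1 + 0
gcd(159009, 4396) = 1.
Working backward:
1 = 17 − 4·4
1 = −4·21 + 5·17
1 = 5·122 − 29·21
1 = −29·631 + 150·122
1 = 150·753 − 179·631
1 = −179·4396 + 1045·753
1 = 1045·159009 − 37799·4396
So 1 = (1045)·159009 + (-37799)·4396.

1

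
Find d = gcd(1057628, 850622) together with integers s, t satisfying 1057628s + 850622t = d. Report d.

2

Repeated division:
1057628 = 1·850622 + 207006
850622 = 4·207006 + 22598
207006 = 9·22598 + 3624
22598 = 6·3624 + 854
3624 = 4·854 + 208
854 = 4·208 + 22
208 = 9·22 + 10
22 = 2·10 + 2
10 = 5·2 + 0
gcd(1057628, 850622) = 2.
Express as a combination:
2 = 22 − 2·10
2 = −2·208 + 19·22
2 = 19·854 − 78·208
2 = −78·3624 + 331·854
2 = 331·22598 − 2064·3624
2 = −2064·207006 + 18907·22598
2 = 18907·850622 − 77692·207006
2 = −77692·1057628 + 96599·850622
So 2 = (-77692)·1057628 + (96599)·850622.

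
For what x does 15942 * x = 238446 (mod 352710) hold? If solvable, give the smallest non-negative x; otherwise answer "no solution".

First find gcd(15942, 352710):
352710 = 22×15942 + 1986
15942 = 8×1986 + 54
1986 = 36×54 + 42
54 = 1×42 + 12
42 = 3×12 + 6
12 = 2×6 + 0
gcd = 6 and 6 | 238446, so solutions exist. Divide through by 6: 2657x ≡ 39741 (mod 58785).
Now find 2657⁻¹ mod 58785:
58785 = 22×2657 + 331
2657 = 8×331 + 9
331 = 36×9 + 7
9 = 1×7 + 2
7 = 3×2 + 1
2 = 2×1 + 0
Back-substitute:
1 = 7 − 3·2
1 = −3·9 + 4·7
1 = 4·331 − 147·9
1 = −147·2657 + 1180·331
1 = 1180·58785 − 26107·2657
So 2657·(-26107) ≡ 1 (mod 58785), i.e. 2657⁻¹ ≡ 32678.
Then x ≡ 32678·39741 ≡ 36963 (mod 58785); the smallest non-negative solution is x = 36963.

36963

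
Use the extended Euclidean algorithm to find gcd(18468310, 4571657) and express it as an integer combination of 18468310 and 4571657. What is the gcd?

1

Euclidean algorithm:
18468310 = 4·4571657 + 181682
4571657 = 25·181682 + 29607
181682 = 6·29607 + 4040
29607 = 7·4040 + 1327
4040 = 3·1327 + 59
1327 = 22·59 + 29
59 = 2·29 + 1
29 = 29·1 + 0
gcd(18468310, 4571657) = 1.
Back-substituting:
1 = 59 − 2·29
1 = −2·1327 + 45·59
1 = 45·4040 − 137·1327
1 = −137·29607 + 1004·4040
1 = 1004·181682 − 6161·29607
1 = −6161·4571657 + 155029·181682
1 = 155029·18468310 − 626277·4571657
So 1 = (155029)·18468310 + (-626277)·4571657.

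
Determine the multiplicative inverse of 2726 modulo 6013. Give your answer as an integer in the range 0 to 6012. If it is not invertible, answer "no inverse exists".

761

Extended Euclidean algorithm:
6013 = 2*2726 + 561
2726 = 4*561 + 482
561 = 1*482 + 79
482 = 6*79 + 8
79 = 9*8 + 7
8 = 1*7 + 1
7 = 7*1 + 0
Since gcd(2726, 6013) = 1, back-substitute to write 1 as a combination:
1 = 8 − 7
1 = −79 + 10·8
1 = 10·482 − 61·79
1 = −61·561 + 71·482
1 = 71·2726 − 345·561
1 = −345·6013 + 761·2726
So 2726·761 ≡ 1 (mod 6013).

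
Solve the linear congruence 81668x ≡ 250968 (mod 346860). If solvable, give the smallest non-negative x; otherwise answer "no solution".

81906

First find gcd(81668, 346860):
346860 = 4×81668 + 20188
81668 = 4×20188 + 916
20188 = 22×916 + 36
916 = 25×36 + 16
36 = 2×16 + 4
16 = 4×4 + 0
gcd = 4 and 4 | 250968, so solutions exist. Divide through by 4: 20417x ≡ 62742 (mod 86715).
Now find 20417⁻¹ mod 86715:
86715 = 4·20417 + 5047
20417 = 4·5047 + 229
5047 = 22·229 + 9
229 = 25·9 + 4
9 = 2·4 + 1
4 = 4·1 + 0
Back-substitute:
1 = 9 − 2·4
1 = −2·229 + 51·9
1 = 51·5047 − 1124·229
1 = −1124·20417 + 4547·5047
1 = 4547·86715 − 19312·20417
So 20417·(-19312) ≡ 1 (mod 86715), i.e. 20417⁻¹ ≡ 67403.
Then x ≡ 67403·62742 ≡ 81906 (mod 86715); the smallest non-negative solution is x = 81906.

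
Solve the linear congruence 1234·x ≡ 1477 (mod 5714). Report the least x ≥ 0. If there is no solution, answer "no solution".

no solution

gcd(1234, 5714):
5714 = 4×1234 + 778
1234 = 1×778 + 456
778 = 1×456 + 322
456 = 1×322 + 134
322 = 2×134 + 54
134 = 2×54 + 26
54 = 2×26 + 2
26 = 13×2 + 0
gcd = 2, but 2 ∤ 1477, so the congruence has no solution.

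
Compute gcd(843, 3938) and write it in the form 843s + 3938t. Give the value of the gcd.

Apply Euclid's algorithm to 3938 and 843:
3938 = 4·843 + 566
843 = 1·566 + 277
566 = 2·277 + 12
277 = 23·12 + 1
12 = 12·1 + 0
gcd(843, 3938) = 1.
Back-substituting:
1 = 277 − 23·12
1 = −23·566 + 47·277
1 = 47·843 − 70·566
1 = −70·3938 + 327·843
So 1 = (-70)·3938 + (327)·843.

1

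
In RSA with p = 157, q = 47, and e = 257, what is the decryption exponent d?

φ(n) = (p−1)(q−1) = 156·46 = 7176.
Need d with 257·d ≡ 1 (mod 7176). Apply the extended Euclidean algorithm:
7176 = 27×257 + 237
257 = 1×237 + 20
237 = 11×20 + 17
20 = 1×17 + 3
17 = 5×3 + 2
3 = 1×2 + 1
2 = 2×1 + 0
Back-substitute:
1 = 3 − 2
1 = −17 + 6·3
1 = 6·20 − 7·17
1 = −7·237 + 83·20
1 = 83·257 − 90·237
1 = −90·7176 + 2513·257
So 257·2513 ≡ 1 (mod 7176), hence d = 2513.

2513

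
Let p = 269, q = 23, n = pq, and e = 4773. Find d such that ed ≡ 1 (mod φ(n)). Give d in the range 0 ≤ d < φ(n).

21

φ(n) = (p−1)(q−1) = 268·22 = 5896.
Need d with 4773·d ≡ 1 (mod 5896). Apply the extended Euclidean algorithm:
5896 = 1·4773 + 1123
4773 = 4·1123 + 281
1123 = 3·281 + 280
281 = 1·280 + 1
280 = 280·1 + 0
Back-substitute:
1 = 281 − 280
1 = −1123 + 4·281
1 = 4·4773 − 17·1123
1 = −17·5896 + 21·4773
So 4773·21 ≡ 1 (mod 5896), hence d = 21.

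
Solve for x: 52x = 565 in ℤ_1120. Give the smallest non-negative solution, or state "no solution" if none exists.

no solution

gcd(52, 1120):
1120 = 21·52 + 28
52 = 1·28 + 24
28 = 1·24 + 4
24 = 6·4 + 0
gcd = 4, but 4 ∤ 565, so the congruence has no solution.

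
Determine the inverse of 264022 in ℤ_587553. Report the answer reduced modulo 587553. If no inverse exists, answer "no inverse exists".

548731

Extended Euclidean algorithm:
587553 = 2·264022 + 59509
264022 = 4·59509 + 25986
59509 = 2·25986 + 7537
25986 = 3·7537 + 3375
7537 = 2·3375 + 787
3375 = 4·787 + 227
787 = 3·227 + 106
227 = 2·106 + 15
106 = 7·15 + 1
15 = 15·1 + 0
The gcd is 1. Working backward:
1 = 106 − 7·15
1 = −7·227 + 15·106
1 = 15·787 − 52·227
1 = −52·3375 + 223·787
1 = 223·7537 − 498·3375
1 = −498·25986 + 1717·7537
1 = 1717·59509 − 3932·25986
1 = −3932·264022 + 17445·59509
1 = 17445·587553 − 38822·264022
Thus 264022·(-38822) ≡ 1 (mod 587553); reducing, -38822 mod 587553 = 548731.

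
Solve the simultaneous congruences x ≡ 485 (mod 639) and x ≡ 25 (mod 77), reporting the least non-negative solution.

36908

Write x = 485 + 639·k. Then 639·k ≡ 25 − 485 ≡ 2 (mod 77).
Need 639⁻¹ mod 77. Extended Euclid on (77, 23):
77 = 3*23 + 8
23 = 2*8 + 7
8 = 1*7 + 1
7 = 7*1 + 0
Back-substitute:
1 = 8 − 7
1 = −23 + 3·8
1 = 3·77 − 10·23
639⁻¹ ≡ 67 (mod 77), so k ≡ 67·2 ≡ 57 (mod 77).
x = 485 + 639·57 = 36908.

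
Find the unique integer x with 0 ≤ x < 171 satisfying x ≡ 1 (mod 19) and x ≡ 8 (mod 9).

Write x = 1 + 19·k. Then 19·k ≡ 8 − 1 ≡ 7 (mod 9).
Need 19⁻¹ mod 9. Extended Euclid on (9, 1):
9 = 9·1 + 0
19⁻¹ ≡ 1 (mod 9), so k ≡ 1·7 ≡ 7 (mod 9).
x = 1 + 19·7 = 134.

134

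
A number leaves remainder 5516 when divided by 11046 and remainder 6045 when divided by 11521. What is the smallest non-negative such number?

6423242

Write x = 5516 + 11046·k. Then 11046·k ≡ 6045 − 5516 ≡ 529 (mod 11521).
Need 11046⁻¹ mod 11521. Extended Euclid on (11521, 11046):
11521 = 1·11046 + 475
11046 = 23·475 + 121
475 = 3·121 + 112
121 = 1·112 + 9
112 = 12·9 + 4
9 = 2·4 + 1
4 = 4·1 + 0
Back-substitute:
1 = 9 − 2·4
1 = −2·112 + 25·9
1 = 25·121 − 27·112
1 = −27·475 + 106·121
1 = 106·11046 − 2465·475
1 = −2465·11521 + 2571·11046
11046⁻¹ ≡ 2571 (mod 11521), so k ≡ 2571·529 ≡ 581 (mod 11521).
x = 5516 + 11046·581 = 6423242.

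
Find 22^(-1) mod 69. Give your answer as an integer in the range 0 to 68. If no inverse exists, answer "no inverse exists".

22

Extended Euclidean algorithm:
69 = 3*22 + 3
22 = 7*3 + 1
3 = 3*1 + 0
gcd = 1, so the inverse exists. Back-substitute:
1 = 22 − 7·3
1 = −7·69 + 22·22
So 22·22 ≡ 1 (mod 69).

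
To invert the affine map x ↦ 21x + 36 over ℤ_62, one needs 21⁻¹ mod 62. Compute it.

3

gcd(62, 21) by repeated division:
62 = 2×21 + 20
21 = 1×20 + 1
20 = 20×1 + 0
The gcd is 1. Working backward:
1 = 21 − 20
1 = −62 + 3·21
So 21·3 ≡ 1 (mod 62).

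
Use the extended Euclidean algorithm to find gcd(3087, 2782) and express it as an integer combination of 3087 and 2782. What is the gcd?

1

Apply Euclid's algorithm to 3087 and 2782:
3087 = 1·2782 + 305
2782 = 9·305 + 37
305 = 8·37 + 9
37 = 4·9 + 1
9 = 9·1 + 0
gcd(3087, 2782) = 1.
Express as a combination:
1 = 37 − 4·9
1 = −4·305 + 33·37
1 = 33·2782 − 301·305
1 = −301·3087 + 334·2782
So 1 = (-301)·3087 + (334)·2782.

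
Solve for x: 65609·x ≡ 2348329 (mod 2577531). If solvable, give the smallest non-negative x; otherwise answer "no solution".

2092421

First find gcd(65609, 2577531):
2577531 = 39*65609 + 18780
65609 = 3*18780 + 9269
18780 = 2*9269 + 242
9269 = 38*242 + 73
242 = 3*73 + 23
73 = 3*23 + 4
23 = 5*4 + 3
4 = 1*3 + 1
3 = 3*1 + 0
gcd = 1, so a unique solution mod 2577531 exists.
Back-substitute for the Bézout coefficients:
1 = 4 − 3
1 = −23 + 6·4
1 = 6·73 − 19·23
1 = −19·242 + 63·73
1 = 63·9269 − 2413·242
1 = −2413·18780 + 4889·9269
1 = 4889·65609 − 17080·18780
1 = −17080·2577531 + 671009·65609
So 65609·(671009) ≡ 1 (mod 2577531), giving 65609⁻¹ ≡ 671009.
x ≡ 65609⁻¹·2348329 ≡ 671009·2348329 ≡ 2092421 (mod 2577531).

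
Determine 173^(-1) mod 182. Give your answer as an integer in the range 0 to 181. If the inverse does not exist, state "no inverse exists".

Apply the Euclidean algorithm to 182 and 173:
182 = 1*173 + 9
173 = 19*9 + 2
9 = 4*2 + 1
2 = 2*1 + 0
Since gcd(173, 182) = 1, back-substitute to write 1 as a combination:
1 = 9 − 4·2
1 = −4·173 + 77·9
1 = 77·182 − 81·173
Thus 173·(-81) ≡ 1 (mod 182); reducing, -81 mod 182 = 101.

101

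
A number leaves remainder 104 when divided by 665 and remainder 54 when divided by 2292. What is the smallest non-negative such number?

Write x = 104 + 665·k. Then 665·k ≡ 54 − 104 ≡ 2242 (mod 2292).
Need 665⁻¹ mod 2292. Extended Euclid on (2292, 665):
2292 = 3*665 + 297
665 = 2*297 + 71
297 = 4*71 + 13
71 = 5*13 + 6
13 = 2*6 + 1
6 = 6*1 + 0
Back-substitute:
1 = 13 − 2·6
1 = −2·71 + 11·13
1 = 11·297 − 46·71
1 = −46·665 + 103·297
1 = 103·2292 − 355·665
665⁻¹ ≡ 1937 (mod 2292), so k ≡ 1937·2242 ≡ 1706 (mod 2292).
x = 104 + 665·1706 = 1134594.

1134594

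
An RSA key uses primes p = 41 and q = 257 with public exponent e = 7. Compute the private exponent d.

1463

φ(n) = (p−1)(q−1) = 40·256 = 10240.
Need d with 7·d ≡ 1 (mod 10240). Apply the extended Euclidean algorithm:
10240 = 1462×7 + 6
7 = 1×6 + 1
6 = 6×1 + 0
Back-substitute:
1 = 7 − 6
1 = −10240 + 1463·7
So 7·1463 ≡ 1 (mod 10240), hence d = 1463.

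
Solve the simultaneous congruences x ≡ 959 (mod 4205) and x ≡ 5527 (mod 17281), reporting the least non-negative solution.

54216024

Write x = 959 + 4205·k. Then 4205·k ≡ 5527 − 959 ≡ 4568 (mod 17281).
Need 4205⁻¹ mod 17281. Extended Euclid on (17281, 4205):
17281 = 4·4205 + 461
4205 = 9·461 + 56
461 = 8·56 + 13
56 = 4·13 + 4
13 = 3·4 + 1
4 = 4·1 + 0
Back-substitute:
1 = 13 − 3·4
1 = −3·56 + 13·13
1 = 13·461 − 107·56
1 = −107·4205 + 976·461
1 = 976·17281 − 4011·4205
4205⁻¹ ≡ 13270 (mod 17281), so k ≡ 13270·4568 ≡ 12893 (mod 17281).
x = 959 + 4205·12893 = 54216024.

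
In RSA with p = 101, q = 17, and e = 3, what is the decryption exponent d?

φ(n) = (p−1)(q−1) = 100·16 = 1600.
Need d with 3·d ≡ 1 (mod 1600). Apply the extended Euclidean algorithm:
1600 = 533*3 + 1
3 = 3*1 + 0
Back-substitute:
1 = 1600 − 533·3
So 3·(-533) ≡ 1 (mod 1600), hence d ≡ -533 ≡ 1067 (mod 1600).

1067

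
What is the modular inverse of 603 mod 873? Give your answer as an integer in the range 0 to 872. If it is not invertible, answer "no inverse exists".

Compute gcd(603, 873):
873 = 1*603 + 270
603 = 2*270 + 63
270 = 4*63 + 18
63 = 3*18 + 9
18 = 2*9 + 0
Since gcd = 9 > 1, 603 is not a unit mod 873.

no inverse exists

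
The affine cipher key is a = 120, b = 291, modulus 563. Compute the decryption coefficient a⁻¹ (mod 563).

gcd(563, 120) by repeated division:
563 = 4·120 + 83
120 = 1·83 + 37
83 = 2·37 + 9
37 = 4·9 + 1
9 = 9·1 + 0
gcd = 1, so the inverse exists. Back-substitute:
1 = 37 − 4·9
1 = −4·83 + 9·37
1 = 9·120 − 13·83
1 = −13·563 + 61·120
So 120·61 ≡ 1 (mod 563).

61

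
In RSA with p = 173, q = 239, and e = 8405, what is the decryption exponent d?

33869

φ(n) = (p−1)(q−1) = 172·238 = 40936.
Need d with 8405·d ≡ 1 (mod 40936). Apply the extended Euclidean algorithm:
40936 = 4*8405 + 7316
8405 = 1*7316 + 1089
7316 = 6*1089 + 782
1089 = 1*782 + 307
782 = 2*307 + 168
307 = 1*168 + 139
168 = 1*139 + 29
139 = 4*29 + 23
29 = 1*23 + 6
23 = 3*6 + 5
6 = 1*5 + 1
5 = 5*1 + 0
Back-substitute:
1 = 6 − 5
1 = −23 + 4·6
1 = 4·29 − 5·23
1 = −5·139 + 24·29
1 = 24·168 − 29·139
1 = −29·307 + 53·168
1 = 53·782 − 135·307
1 = −135·1089 + 188·782
1 = 188·7316 − 1263·1089
1 = −1263·8405 + 1451·7316
1 = 1451·40936 − 7067·8405
So 8405·(-7067) ≡ 1 (mod 40936), hence d ≡ -7067 ≡ 33869 (mod 40936).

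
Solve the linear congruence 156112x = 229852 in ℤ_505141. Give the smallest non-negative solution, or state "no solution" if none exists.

347095

First find gcd(156112, 505141):
505141 = 3·156112 + 36805
156112 = 4·36805 + 8892
36805 = 4·8892 + 1237
8892 = 7·1237 + 233
1237 = 5·233 + 72
233 = 3·72 + 17
72 = 4·17 + 4
17 = 4·4 + 1
4 = 4·1 + 0
gcd = 1, so a unique solution mod 505141 exists.
Back-substitute for the Bézout coefficients:
1 = 17 − 4·4
1 = −4·72 + 17·17
1 = 17·233 − 55·72
1 = −55·1237 + 292·233
1 = 292·8892 − 2099·1237
1 = −2099·36805 + 8688·8892
1 = 8688·156112 − 36851·36805
1 = −36851·505141 + 119241·156112
So 156112·(119241) ≡ 1 (mod 505141), giving 156112⁻¹ ≡ 119241.
x ≡ 156112⁻¹·229852 ≡ 119241·229852 ≡ 347095 (mod 505141).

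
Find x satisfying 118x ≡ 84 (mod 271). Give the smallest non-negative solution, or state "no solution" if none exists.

First find gcd(118, 271):
271 = 2×118 + 35
118 = 3×35 + 13
35 = 2×13 + 9
13 = 1×9 + 4
9 = 2×4 + 1
4 = 4×1 + 0
gcd = 1, so a unique solution mod 271 exists.
Back-substitute for the Bézout coefficients:
1 = 9 − 2·4
1 = −2·13 + 3·9
1 = 3·35 − 8·13
1 = −8·118 + 27·35
1 = 27·271 − 62·118
So 118·(-62) ≡ 1 (mod 271), giving 118⁻¹ ≡ 209.
x ≡ 118⁻¹·84 ≡ 209·84 ≡ 212 (mod 271).

212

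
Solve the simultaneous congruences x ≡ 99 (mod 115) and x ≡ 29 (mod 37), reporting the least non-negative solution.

Write x = 99 + 115·k. Then 115·k ≡ 29 − 99 ≡ 4 (mod 37).
Need 115⁻¹ mod 37. Extended Euclid on (37, 4):
37 = 9·4 + 1
4 = 4·1 + 0
Back-substitute:
1 = 37 − 9·4
115⁻¹ ≡ 28 (mod 37), so k ≡ 28·4 ≡ 1 (mod 37).
x = 99 + 115·1 = 214.

214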